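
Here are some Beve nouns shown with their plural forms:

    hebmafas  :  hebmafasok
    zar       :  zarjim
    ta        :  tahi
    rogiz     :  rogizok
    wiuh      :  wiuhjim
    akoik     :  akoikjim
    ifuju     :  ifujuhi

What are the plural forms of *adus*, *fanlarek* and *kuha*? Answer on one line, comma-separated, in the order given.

The suffix is conditioned by the final sound: -ok when the stem ends in a sibilant (*hebmafas*, *rogiz*); -jim when the stem ends in a non-sibilant consonant (*zar*, *wiuh*, *akoik*); -hi when the stem ends in a vowel (*ta*, *ifuju*).
The final sound of *adus* is /s/, which is a sibilant, so the suffix is -ok, giving *adusok*.
*fanlarek* — final sound /k/ (a non-sibilant consonant) → -jim → *fanlarekjim*.
*kuha* — final sound /a/ (a vowel) → -hi → *kuhahi*.

adusok, fanlarekjim, kuhahi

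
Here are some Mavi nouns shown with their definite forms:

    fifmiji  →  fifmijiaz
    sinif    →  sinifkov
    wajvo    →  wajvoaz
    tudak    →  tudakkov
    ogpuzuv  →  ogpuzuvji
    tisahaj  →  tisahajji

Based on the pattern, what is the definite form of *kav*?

The pattern is voicing of the final sound: -kov when the stem ends in a voiceless consonant (*sinif*, *tudak*); -ji when the stem ends in a voiced consonant (*ogpuzuv*, *tisahaj*); -az when the stem ends in a vowel (*fifmiji*, *wajvo*).
*kav* — final sound /v/ (a voiced consonant) → -ji → *kavji*.

kavji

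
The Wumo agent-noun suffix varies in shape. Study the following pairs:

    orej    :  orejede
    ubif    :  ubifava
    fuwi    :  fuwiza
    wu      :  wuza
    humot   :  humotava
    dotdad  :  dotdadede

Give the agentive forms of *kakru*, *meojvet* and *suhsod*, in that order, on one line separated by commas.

kakruza, meojvetava, suhsodede

The pattern is voicing of the final sound: -ava when the stem ends in a voiceless consonant (*ubif*, *humot*); -ede when the stem ends in a voiced consonant (*orej*, *dotdad*); -za when the stem ends in a vowel (*fuwi*, *wu*).
*kakru*: final sound = /u/, a vowel → -za → *kakruza*.
The final sound of *meojvet* is /t/, which is a voiceless consonant, so the suffix is -ava, giving *meojvetava*.
Since the final sound of *suhsod* is /d/ (a voiced consonant), it takes -ede, giving *suhsodede*.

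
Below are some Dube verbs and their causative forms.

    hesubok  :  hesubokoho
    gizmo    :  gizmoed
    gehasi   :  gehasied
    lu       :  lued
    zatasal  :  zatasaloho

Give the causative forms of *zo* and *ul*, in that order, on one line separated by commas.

The alternation tracks the final sound of the stem — -oho when the stem ends in a consonant (*hesubok*, *zatasal*); -ed when the stem ends in a vowel (*gizmo*, *gehasi*, *lu*).
The final sound of *zo* is /o/, which is a vowel, so the suffix is -ed, giving *zoed*.
*ul* — final sound /l/ (a consonant) → -oho → *uloho*.

zoed, uloho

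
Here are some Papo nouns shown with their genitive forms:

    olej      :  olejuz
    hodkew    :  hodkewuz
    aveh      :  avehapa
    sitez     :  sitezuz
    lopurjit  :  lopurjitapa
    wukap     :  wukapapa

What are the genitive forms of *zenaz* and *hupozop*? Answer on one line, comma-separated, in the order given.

zenazuz, hupozopapa

The suffix is conditioned by the final consonant: -apa when the stem ends in a voiceless consonant (*aveh*, *lopurjit*, *wukap*); -uz when the stem ends in a voiced consonant (*olej*, *hodkew*, *sitez*).
Since the final consonant of *zenaz* is /z/ (voiced), it takes -uz, giving *zenazuz*.
The final consonant of *hupozop* is /p/, which is voiceless, so the suffix is -apa, giving *hupozopapa*.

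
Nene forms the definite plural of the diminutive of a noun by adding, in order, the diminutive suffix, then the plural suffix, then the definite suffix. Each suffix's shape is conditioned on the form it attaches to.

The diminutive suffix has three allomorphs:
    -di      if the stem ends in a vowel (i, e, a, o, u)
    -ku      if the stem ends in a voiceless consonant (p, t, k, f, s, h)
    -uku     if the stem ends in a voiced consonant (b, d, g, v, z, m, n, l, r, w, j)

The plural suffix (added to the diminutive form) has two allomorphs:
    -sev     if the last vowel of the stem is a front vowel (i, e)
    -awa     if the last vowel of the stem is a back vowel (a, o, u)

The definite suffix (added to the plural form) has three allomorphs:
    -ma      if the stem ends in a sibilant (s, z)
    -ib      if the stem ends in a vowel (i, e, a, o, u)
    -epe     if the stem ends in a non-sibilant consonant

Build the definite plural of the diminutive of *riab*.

The final sound of *riab* is /b/, which is a voiced consonant, so the diminutive suffix is -uku, giving *riabuku*.
The last vowel of the diminutive form *riabuku* is /u/, which is a back vowel, so the plural suffix is -awa, giving *riabukuawa*.
The plural form *riabukuawa* — final sound /a/ (a vowel) → -ib → *riabukuawaib*.

riabukuawaib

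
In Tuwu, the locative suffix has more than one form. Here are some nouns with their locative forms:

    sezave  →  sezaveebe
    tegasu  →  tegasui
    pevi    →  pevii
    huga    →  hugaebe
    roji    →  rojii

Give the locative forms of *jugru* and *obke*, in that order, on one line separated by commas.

The pattern is height harmony: -i when the last vowel of the stem is a high vowel (*tegasu*, *pevi*, *roji*); -ebe when the last vowel of the stem is a non-high vowel (*sezave*, *huga*).
Since the last vowel of *jugru* is /u/ (a high vowel), it takes -i, giving *jugrui*.
*obke*: last vowel = /e/, a non-high vowel → -ebe → *obkeebe*.

jugrui, obkeebe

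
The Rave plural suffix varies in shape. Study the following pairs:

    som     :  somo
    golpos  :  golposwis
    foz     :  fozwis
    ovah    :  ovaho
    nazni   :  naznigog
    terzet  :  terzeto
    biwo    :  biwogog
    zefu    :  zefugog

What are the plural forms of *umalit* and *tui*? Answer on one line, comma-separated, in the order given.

Looking at the final sound of each stem: -wis when the stem ends in a sibilant (*golpos*, *foz*); -o when the stem ends in a non-sibilant consonant (*som*, *ovah*, *terzet*); -gog when the stem ends in a vowel (*nazni*, *biwo*, *zefu*).
*umalit* — final sound /t/ (a non-sibilant consonant) → -o → *umalito*.
*tui* — final sound /i/ (a vowel) → -gog → *tuigog*.

umalito, tuigog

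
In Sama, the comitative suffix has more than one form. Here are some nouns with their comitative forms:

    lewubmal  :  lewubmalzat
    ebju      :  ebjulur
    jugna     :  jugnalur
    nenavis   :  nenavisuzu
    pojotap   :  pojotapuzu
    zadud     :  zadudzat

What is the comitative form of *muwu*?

muwulur

The pattern is voicing of the final sound: -uzu when the stem ends in a voiceless consonant (*nenavis*, *pojotap*); -zat when the stem ends in a voiced consonant (*lewubmal*, *zadud*); -lur when the stem ends in a vowel (*ebju*, *jugna*).
*muwu* — final sound /u/ (a vowel) → -lur → *muwulur*.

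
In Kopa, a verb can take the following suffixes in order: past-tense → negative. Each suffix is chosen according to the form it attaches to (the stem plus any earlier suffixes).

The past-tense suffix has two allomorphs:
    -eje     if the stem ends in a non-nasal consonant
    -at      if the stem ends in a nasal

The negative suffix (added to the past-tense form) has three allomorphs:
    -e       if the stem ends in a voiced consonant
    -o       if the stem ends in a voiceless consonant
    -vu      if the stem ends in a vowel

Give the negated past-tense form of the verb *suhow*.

*suhow*: final consonant = /w/, non-nasal → -eje → *suhoweje*.
The past-tense form *suhoweje*: final sound = /e/, a vowel → -vu → *suhowejevu*.

suhowejevu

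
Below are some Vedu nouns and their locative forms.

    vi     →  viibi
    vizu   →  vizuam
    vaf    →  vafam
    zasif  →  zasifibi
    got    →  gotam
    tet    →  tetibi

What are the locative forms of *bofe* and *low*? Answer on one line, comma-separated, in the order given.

The pattern is front/back vowel harmony: -ibi when the last vowel of the stem is a front vowel (*vi*, *zasif*, *tet*); -am when the last vowel of the stem is a back vowel (*vizu*, *vaf*, *got*).
The last vowel of *bofe* is /e/, which is a front vowel, so the suffix is -ibi, giving *bofeibi*.
Since the last vowel of *low* is /o/ (a back vowel), it takes -am, giving *lowam*.

bofeibi, lowam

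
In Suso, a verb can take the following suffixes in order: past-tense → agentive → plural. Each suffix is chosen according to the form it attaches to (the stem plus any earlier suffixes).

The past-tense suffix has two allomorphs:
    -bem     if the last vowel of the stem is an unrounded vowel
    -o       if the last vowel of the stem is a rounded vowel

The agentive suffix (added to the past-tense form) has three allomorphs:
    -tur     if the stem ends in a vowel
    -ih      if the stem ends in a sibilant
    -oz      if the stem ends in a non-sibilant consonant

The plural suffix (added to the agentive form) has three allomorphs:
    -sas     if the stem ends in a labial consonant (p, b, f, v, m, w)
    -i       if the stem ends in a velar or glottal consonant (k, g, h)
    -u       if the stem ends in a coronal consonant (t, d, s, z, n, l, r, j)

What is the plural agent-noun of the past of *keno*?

*keno*: last vowel = /o/, a rounded vowel → -o → *kenoo*.
The final sound of the past-tense form *kenoo* is /o/, which is a vowel, so the agentive suffix is -tur, giving *kenootur*.
Since the final consonant of the agentive form *kenootur* is /r/ (coronal), it takes -u, giving *kenooturu*.

kenooturu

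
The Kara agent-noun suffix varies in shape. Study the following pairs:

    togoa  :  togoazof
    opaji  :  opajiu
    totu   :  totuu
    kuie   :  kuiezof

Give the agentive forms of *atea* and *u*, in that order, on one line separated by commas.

ateazof, uu

The suffix is conditioned by the last vowel: -u when the last vowel of the stem is a high vowel (*opaji*, *totu*); -zof when the last vowel of the stem is a non-high vowel (*togoa*, *kuie*).
The last vowel of *atea* is /a/, which is a non-high vowel, so the suffix is -zof, giving *ateazof*.
The last vowel of *u* is /u/, which is a high vowel, so the suffix is -u, giving *uu*.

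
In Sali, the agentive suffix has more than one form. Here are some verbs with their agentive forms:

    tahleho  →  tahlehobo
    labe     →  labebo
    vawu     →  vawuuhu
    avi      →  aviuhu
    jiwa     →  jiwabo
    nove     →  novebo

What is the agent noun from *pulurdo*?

The pattern is height harmony: -uhu when the last vowel of the stem is a high vowel (*vawu*, *avi*); -bo when the last vowel of the stem is a non-high vowel (*tahleho*, *labe*, *jiwa*, *nove*).
The last vowel of *pulurdo* is /o/, which is a non-high vowel, so the suffix is -bo, giving *pulurdobo*.

pulurdobo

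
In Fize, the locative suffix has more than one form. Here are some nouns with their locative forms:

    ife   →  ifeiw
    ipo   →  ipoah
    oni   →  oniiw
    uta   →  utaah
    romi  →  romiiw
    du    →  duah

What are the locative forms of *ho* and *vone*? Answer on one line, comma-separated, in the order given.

Looking at the last vowel of each stem: -iw when the last vowel of the stem is a front vowel (*ife*, *oni*, *romi*); -ah when the last vowel of the stem is a back vowel (*ipo*, *uta*, *du*).
The last vowel of *ho* is /o/, which is a back vowel, so the suffix is -ah, giving *hoah*.
*vone* — last vowel /e/ (a front vowel) → -iw → *voneiw*.

hoah, voneiw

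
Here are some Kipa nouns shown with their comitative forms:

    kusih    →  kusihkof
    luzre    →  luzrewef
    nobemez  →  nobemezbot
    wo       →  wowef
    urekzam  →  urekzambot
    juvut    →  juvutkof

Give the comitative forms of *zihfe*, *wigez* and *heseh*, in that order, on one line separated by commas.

zihfewef, wigezbot, hesehkof

The suffix is conditioned by the final sound: -kof when the stem ends in a voiceless consonant (*kusih*, *juvut*); -bot when the stem ends in a voiced consonant (*nobemez*, *urekzam*); -wef when the stem ends in a vowel (*luzre*, *wo*).
*zihfe* — final sound /e/ (a vowel) → -wef → *zihfewef*.
The final sound of *wigez* is /z/, which is a voiced consonant, so the suffix is -bot, giving *wigezbot*.
The final sound of *heseh* is /h/, which is a voiceless consonant, so the suffix is -kof, giving *hesehkof*.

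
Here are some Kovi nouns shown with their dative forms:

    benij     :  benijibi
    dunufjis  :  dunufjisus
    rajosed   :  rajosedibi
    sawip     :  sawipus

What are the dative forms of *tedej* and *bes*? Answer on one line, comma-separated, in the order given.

tedejibi, besus

Looking at the final consonant of each stem: -us when the stem ends in a voiceless consonant (*dunufjis*, *sawip*); -ibi when the stem ends in a voiced consonant (*benij*, *rajosed*).
The final consonant of *tedej* is /j/, which is voiced, so the suffix is -ibi, giving *tedejibi*.
*bes*: final consonant = /s/, voiceless → -us → *besus*.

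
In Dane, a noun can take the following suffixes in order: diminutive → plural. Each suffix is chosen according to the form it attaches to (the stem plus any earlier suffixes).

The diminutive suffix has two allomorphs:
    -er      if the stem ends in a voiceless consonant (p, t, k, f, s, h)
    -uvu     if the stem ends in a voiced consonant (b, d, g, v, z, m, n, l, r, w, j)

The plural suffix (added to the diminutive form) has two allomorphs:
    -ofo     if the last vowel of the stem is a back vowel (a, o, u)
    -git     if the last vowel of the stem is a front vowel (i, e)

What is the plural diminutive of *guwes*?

The final consonant of *guwes* is /s/, which is voiceless, so the diminutive suffix is -er, giving *guweser*.
The diminutive form *guweser* — last vowel /e/ (a front vowel) → -git → *guwesergit*.

guwesergit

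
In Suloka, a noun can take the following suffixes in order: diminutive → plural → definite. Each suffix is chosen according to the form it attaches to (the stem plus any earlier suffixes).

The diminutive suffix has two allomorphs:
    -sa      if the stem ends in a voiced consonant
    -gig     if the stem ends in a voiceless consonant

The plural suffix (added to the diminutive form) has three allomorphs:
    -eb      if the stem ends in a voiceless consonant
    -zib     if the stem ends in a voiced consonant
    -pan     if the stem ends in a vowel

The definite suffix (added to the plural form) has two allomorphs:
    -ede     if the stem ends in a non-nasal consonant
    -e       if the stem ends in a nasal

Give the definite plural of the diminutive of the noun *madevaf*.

Since the final consonant of *madevaf* is /f/ (voiceless), it takes -gig, giving *madevafgig*.
The diminutive form *madevafgig* — final sound /g/ (a voiced consonant) → -zib → *madevafgigzib*.
The plural form *madevafgigzib* — final consonant /b/ (non-nasal) → -ede → *madevafgigzibede*.

madevafgigzibede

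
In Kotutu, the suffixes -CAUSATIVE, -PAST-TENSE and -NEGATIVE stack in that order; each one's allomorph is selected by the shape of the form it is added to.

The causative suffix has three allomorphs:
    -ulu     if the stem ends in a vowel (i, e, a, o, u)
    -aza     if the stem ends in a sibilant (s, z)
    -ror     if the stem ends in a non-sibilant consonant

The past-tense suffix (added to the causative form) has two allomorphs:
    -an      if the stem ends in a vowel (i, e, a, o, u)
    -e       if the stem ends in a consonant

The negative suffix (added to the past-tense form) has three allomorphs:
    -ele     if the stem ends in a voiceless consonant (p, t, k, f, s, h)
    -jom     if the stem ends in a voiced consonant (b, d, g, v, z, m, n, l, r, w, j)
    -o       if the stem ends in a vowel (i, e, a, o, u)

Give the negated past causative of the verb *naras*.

narasazaanjom

Since the final sound of *naras* is /s/ (a sibilant), it takes -aza, giving *narasaza*.
Since the final sound of the causative form *narasaza* is /a/ (a vowel), it takes -an, giving *narasazaan*.
The final sound of the past-tense form *narasazaan* is /n/, which is a voiced consonant, so the negative suffix is -jom, giving *narasazaanjom*.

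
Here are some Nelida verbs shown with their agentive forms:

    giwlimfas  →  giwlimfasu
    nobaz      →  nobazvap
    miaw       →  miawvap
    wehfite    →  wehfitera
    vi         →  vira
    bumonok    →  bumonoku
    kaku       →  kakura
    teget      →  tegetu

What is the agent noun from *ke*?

Looking at the final sound of each stem: -u when the stem ends in a voiceless consonant (*giwlimfas*, *bumonok*, *teget*); -vap when the stem ends in a voiced consonant (*nobaz*, *miaw*); -ra when the stem ends in a vowel (*wehfite*, *vi*, *kaku*).
The final sound of *ke* is /e/, which is a vowel, so the suffix is -ra, giving *kera*.

kera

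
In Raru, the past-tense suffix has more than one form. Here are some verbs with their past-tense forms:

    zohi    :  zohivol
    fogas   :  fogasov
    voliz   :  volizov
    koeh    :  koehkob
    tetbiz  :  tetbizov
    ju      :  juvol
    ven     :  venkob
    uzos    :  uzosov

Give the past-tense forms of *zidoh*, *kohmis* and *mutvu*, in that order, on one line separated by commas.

zidohkob, kohmisov, mutvuvol

The alternation tracks the final sound of the stem — -ov when the stem ends in a sibilant (*fogas*, *voliz*, *tetbiz*, *uzos*); -kob when the stem ends in a non-sibilant consonant (*koeh*, *ven*); -vol when the stem ends in a vowel (*zohi*, *ju*).
Since the final sound of *zidoh* is /h/ (a non-sibilant consonant), it takes -kob, giving *zidohkob*.
The final sound of *kohmis* is /s/, which is a sibilant, so the suffix is -ov, giving *kohmisov*.
The final sound of *mutvu* is /u/, which is a vowel, so the suffix is -vol, giving *mutvuvol*.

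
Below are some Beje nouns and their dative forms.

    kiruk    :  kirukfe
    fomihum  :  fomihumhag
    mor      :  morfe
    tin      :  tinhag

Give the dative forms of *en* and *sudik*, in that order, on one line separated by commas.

enhag, sudikfe

The suffix is conditioned by the final consonant: -hag when the stem ends in a nasal (*fomihum*, *tin*); -fe when the stem ends in a non-nasal consonant (*kiruk*, *mor*).
The final consonant of *en* is /n/, which is a nasal, so the suffix is -hag, giving *enhag*.
*sudik* — final consonant /k/ (non-nasal) → -fe → *sudikfe*.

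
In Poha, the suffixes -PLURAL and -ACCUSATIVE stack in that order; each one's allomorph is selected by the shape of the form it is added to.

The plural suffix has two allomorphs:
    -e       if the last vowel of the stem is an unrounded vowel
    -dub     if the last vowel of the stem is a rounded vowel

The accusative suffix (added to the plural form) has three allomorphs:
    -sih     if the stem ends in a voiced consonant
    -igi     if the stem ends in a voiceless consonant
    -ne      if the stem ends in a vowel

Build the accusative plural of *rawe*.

raweene

Since the last vowel of *rawe* is /e/ (an unrounded vowel), it takes -e, giving *rawee*.
The plural form *rawee*: final sound = /e/, a vowel → -ne → *raweene*.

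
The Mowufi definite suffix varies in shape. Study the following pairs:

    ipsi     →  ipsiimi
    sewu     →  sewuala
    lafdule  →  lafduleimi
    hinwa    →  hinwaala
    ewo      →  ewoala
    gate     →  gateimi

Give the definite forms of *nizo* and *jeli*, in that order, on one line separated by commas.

The pattern is front/back vowel harmony: -imi when the last vowel of the stem is a front vowel (*ipsi*, *lafdule*, *gate*); -ala when the last vowel of the stem is a back vowel (*sewu*, *hinwa*, *ewo*).
Since the last vowel of *nizo* is /o/ (a back vowel), it takes -ala, giving *nizoala*.
Since the last vowel of *jeli* is /i/ (a front vowel), it takes -imi, giving *jeliimi*.

nizoala, jeliimi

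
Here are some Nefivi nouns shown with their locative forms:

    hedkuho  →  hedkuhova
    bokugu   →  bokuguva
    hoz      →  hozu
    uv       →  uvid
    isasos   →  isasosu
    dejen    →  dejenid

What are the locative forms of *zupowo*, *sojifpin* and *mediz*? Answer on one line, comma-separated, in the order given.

zupowova, sojifpinid, medizu

The alternation tracks the final sound of the stem — -u when the stem ends in a sibilant (*hoz*, *isasos*); -id when the stem ends in a non-sibilant consonant (*uv*, *dejen*); -va when the stem ends in a vowel (*hedkuho*, *bokugu*).
Since the final sound of *zupowo* is /o/ (a vowel), it takes -va, giving *zupowova*.
Since the final sound of *sojifpin* is /n/ (a non-sibilant consonant), it takes -id, giving *sojifpinid*.
The final sound of *mediz* is /z/, which is a sibilant, so the suffix is -u, giving *medizu*.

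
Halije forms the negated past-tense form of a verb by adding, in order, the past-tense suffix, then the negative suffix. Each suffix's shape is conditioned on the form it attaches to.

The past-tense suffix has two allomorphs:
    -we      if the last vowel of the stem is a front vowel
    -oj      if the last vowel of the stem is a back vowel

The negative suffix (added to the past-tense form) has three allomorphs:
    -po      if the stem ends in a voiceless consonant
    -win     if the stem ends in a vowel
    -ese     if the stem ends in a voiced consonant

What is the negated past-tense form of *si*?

siwewin

*si* — last vowel /i/ (a front vowel) → -we → *siwe*.
The past-tense form *siwe*: final sound = /e/, a vowel → -win → *siwewin*.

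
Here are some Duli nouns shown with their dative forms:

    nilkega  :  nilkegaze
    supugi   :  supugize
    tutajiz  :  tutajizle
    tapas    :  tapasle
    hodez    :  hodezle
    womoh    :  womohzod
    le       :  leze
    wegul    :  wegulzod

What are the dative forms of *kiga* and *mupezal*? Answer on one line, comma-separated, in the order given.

kigaze, mupezalzod

The pattern is sibilance of the final sound: -le when the stem ends in a sibilant (*tutajiz*, *tapas*, *hodez*); -zod when the stem ends in a non-sibilant consonant (*womoh*, *wegul*); -ze when the stem ends in a vowel (*nilkega*, *supugi*, *le*).
The final sound of *kiga* is /a/, which is a vowel, so the suffix is -ze, giving *kigaze*.
*mupezal*: final sound = /l/, a non-sibilant consonant → -zod → *mupezalzod*.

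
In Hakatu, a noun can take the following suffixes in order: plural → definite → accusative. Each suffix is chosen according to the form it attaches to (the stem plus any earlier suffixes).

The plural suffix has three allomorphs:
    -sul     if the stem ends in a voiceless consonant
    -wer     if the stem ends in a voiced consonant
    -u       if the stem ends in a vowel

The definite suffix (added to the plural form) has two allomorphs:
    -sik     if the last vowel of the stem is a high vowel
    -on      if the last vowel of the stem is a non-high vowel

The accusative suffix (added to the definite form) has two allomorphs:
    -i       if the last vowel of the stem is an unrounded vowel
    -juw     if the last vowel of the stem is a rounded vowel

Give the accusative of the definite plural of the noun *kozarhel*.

*kozarhel*: final sound = /l/, a voiced consonant → -wer → *kozarhelwer*.
The plural form *kozarhelwer* — last vowel /e/ (a non-high vowel) → -on → *kozarhelweron*.
The last vowel of the definite form *kozarhelweron* is /o/, which is a rounded vowel, so the accusative suffix is -juw, giving *kozarhelweronjuw*.

kozarhelweronjuw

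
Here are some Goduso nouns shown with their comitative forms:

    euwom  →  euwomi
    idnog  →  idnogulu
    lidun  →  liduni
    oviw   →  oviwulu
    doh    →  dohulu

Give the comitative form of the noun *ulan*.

ulani

The pattern is nasality of the final consonant: -i when the stem ends in a nasal (*euwom*, *lidun*); -ulu when the stem ends in a non-nasal consonant (*idnog*, *oviw*, *doh*).
*ulan*: final consonant = /n/, a nasal → -i → *ulani*.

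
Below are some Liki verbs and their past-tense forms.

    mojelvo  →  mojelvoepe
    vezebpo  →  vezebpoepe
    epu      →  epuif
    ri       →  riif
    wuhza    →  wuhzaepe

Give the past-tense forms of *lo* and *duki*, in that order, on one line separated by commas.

The suffix is conditioned by the last vowel: -if when the last vowel of the stem is a high vowel (*epu*, *ri*); -epe when the last vowel of the stem is a non-high vowel (*mojelvo*, *vezebpo*, *wuhza*).
*lo*: last vowel = /o/, a non-high vowel → -epe → *loepe*.
*duki* — last vowel /i/ (a high vowel) → -if → *dukiif*.

loepe, dukiif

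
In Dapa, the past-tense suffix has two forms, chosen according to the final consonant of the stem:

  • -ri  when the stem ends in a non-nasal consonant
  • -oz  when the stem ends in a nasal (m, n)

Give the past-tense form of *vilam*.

*vilam* — final consonant /m/ (a nasal) → -oz → *vilamoz*.

vilamoz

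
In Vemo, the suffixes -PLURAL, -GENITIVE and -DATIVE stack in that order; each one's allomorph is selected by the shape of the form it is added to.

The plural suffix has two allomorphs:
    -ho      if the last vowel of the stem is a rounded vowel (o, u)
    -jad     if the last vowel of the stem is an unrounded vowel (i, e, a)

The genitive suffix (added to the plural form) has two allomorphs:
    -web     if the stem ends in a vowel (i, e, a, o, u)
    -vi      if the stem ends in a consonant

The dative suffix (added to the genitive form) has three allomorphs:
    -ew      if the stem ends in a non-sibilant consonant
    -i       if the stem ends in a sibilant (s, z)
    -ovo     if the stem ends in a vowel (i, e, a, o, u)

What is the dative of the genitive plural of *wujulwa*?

*wujulwa* — last vowel /a/ (an unrounded vowel) → -jad → *wujulwajad*.
Since the final sound of the plural form *wujulwajad* is /d/ (a consonant), it takes -vi, giving *wujulwajadvi*.
The final sound of the genitive form *wujulwajadvi* is /i/, which is a vowel, so the dative suffix is -ovo, giving *wujulwajadviovo*.

wujulwajadviovo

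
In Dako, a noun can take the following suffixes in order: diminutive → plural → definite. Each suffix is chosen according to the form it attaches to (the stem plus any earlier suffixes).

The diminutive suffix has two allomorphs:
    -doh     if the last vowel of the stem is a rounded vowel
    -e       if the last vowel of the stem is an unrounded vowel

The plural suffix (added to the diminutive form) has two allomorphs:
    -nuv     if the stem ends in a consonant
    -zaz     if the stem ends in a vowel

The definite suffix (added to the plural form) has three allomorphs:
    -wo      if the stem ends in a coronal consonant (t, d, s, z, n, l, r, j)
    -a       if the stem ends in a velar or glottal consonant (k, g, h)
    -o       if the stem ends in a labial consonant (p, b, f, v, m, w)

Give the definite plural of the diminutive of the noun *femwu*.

femwudohnuvo

Since the last vowel of *femwu* is /u/ (a rounded vowel), it takes -doh, giving *femwudoh*.
Since the final sound of the diminutive form *femwudoh* is /h/ (a consonant), it takes -nuv, giving *femwudohnuv*.
The plural form *femwudohnuv* — final consonant /v/ (labial) → -o → *femwudohnuvo*.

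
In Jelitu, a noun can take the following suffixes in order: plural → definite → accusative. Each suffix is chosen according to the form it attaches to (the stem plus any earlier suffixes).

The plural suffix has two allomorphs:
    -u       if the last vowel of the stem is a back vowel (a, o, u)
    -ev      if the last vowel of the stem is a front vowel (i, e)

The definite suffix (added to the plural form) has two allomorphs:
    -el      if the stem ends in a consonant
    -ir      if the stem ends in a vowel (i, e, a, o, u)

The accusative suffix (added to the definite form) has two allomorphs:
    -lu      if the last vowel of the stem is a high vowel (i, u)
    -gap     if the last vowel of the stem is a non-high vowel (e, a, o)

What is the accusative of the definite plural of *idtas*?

idtasuirlu

*idtas* — last vowel /a/ (a back vowel) → -u → *idtasu*.
The plural form *idtasu*: final sound = /u/, a vowel → -ir → *idtasuir*.
The definite form *idtasuir*: last vowel = /i/, a high vowel → -lu → *idtasuirlu*.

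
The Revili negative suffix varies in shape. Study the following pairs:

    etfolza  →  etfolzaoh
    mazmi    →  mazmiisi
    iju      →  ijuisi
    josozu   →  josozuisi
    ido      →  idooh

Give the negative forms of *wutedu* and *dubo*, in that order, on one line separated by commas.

wuteduisi, dubooh

The suffix is conditioned by the last vowel: -isi when the last vowel of the stem is a high vowel (*mazmi*, *iju*, *josozu*); -oh when the last vowel of the stem is a non-high vowel (*etfolza*, *ido*).
*wutedu*: last vowel = /u/, a high vowel → -isi → *wuteduisi*.
*dubo* — last vowel /o/ (a non-high vowel) → -oh → *dubooh*.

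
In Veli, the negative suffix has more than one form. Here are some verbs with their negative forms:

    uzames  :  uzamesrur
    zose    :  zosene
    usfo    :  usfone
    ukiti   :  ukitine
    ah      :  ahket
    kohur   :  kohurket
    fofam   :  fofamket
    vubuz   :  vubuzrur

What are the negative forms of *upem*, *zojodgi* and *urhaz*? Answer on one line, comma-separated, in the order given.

The alternation tracks the final sound of the stem — -rur when the stem ends in a sibilant (*uzames*, *vubuz*); -ket when the stem ends in a non-sibilant consonant (*ah*, *kohur*, *fofam*); -ne when the stem ends in a vowel (*zose*, *usfo*, *ukiti*).
The final sound of *upem* is /m/, which is a non-sibilant consonant, so the suffix is -ket, giving *upemket*.
The final sound of *zojodgi* is /i/, which is a vowel, so the suffix is -ne, giving *zojodgine*.
*urhaz*: final sound = /z/, a sibilant → -rur → *urhazrur*.

upemket, zojodgine, urhazrur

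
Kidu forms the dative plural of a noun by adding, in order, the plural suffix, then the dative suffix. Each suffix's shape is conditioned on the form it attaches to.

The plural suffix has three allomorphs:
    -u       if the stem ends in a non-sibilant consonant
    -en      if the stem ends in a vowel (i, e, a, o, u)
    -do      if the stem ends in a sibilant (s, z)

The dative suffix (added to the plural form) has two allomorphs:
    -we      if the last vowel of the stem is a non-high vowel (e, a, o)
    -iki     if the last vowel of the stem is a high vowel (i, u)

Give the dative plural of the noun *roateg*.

The final sound of *roateg* is /g/, which is a non-sibilant consonant, so the plural suffix is -u, giving *roategu*.
The last vowel of the plural form *roategu* is /u/, which is a high vowel, so the dative suffix is -iki, giving *roateguiki*.

roateguiki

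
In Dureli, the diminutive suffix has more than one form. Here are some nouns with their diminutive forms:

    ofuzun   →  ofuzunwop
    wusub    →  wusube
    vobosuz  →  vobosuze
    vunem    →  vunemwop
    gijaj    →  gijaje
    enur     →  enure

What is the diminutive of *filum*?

The suffix is conditioned by the final consonant: -wop when the stem ends in a nasal (*ofuzun*, *vunem*); -e when the stem ends in a non-nasal consonant (*wusub*, *vobosuz*, *gijaj*, *enur*).
*filum* — final consonant /m/ (a nasal) → -wop → *filumwop*.

filumwop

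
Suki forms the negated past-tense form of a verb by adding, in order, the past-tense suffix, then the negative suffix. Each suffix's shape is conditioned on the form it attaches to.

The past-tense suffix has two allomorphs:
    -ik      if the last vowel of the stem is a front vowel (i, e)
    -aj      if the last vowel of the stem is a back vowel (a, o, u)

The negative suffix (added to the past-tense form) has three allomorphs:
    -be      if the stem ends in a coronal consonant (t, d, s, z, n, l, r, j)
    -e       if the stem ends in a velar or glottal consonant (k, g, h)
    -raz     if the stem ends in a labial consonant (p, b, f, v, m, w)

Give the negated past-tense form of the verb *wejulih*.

wejulihike

The last vowel of *wejulih* is /i/, which is a front vowel, so the past-tense suffix is -ik, giving *wejulihik*.
The past-tense form *wejulihik*: final consonant = /k/, velar/glottal → -e → *wejulihike*.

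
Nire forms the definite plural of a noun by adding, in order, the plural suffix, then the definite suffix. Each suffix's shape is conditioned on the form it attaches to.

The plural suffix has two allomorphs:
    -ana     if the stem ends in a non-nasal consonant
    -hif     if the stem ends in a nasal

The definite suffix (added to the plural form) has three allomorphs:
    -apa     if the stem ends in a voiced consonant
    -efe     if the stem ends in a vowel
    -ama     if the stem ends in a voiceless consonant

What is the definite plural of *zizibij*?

Since the final consonant of *zizibij* is /j/ (non-nasal), it takes -ana, giving *zizibijana*.
The final sound of the plural form *zizibijana* is /a/, which is a vowel, so the definite suffix is -efe, giving *zizibijanaefe*.

zizibijanaefe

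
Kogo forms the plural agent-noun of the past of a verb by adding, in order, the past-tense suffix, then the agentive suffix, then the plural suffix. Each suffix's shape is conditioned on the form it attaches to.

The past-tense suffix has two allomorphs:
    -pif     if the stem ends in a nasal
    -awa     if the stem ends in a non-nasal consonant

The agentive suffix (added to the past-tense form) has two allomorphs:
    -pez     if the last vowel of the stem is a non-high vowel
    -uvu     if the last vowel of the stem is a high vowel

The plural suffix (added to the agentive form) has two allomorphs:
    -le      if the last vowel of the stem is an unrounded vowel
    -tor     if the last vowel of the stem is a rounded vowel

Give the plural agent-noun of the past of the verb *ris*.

Since the final consonant of *ris* is /s/ (non-nasal), it takes -awa, giving *risawa*.
The last vowel of the past-tense form *risawa* is /a/, which is a non-high vowel, so the agentive suffix is -pez, giving *risawapez*.
The agentive form *risawapez* — last vowel /e/ (an unrounded vowel) → -le → *risawapezle*.

risawapezle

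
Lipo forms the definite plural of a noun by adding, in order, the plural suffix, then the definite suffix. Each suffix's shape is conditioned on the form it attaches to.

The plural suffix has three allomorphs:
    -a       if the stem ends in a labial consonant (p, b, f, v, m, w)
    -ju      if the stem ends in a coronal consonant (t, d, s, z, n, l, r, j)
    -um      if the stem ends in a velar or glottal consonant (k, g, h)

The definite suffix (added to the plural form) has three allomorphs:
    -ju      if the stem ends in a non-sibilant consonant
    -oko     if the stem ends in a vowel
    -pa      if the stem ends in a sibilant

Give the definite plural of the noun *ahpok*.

ahpokumju

Since the final consonant of *ahpok* is /k/ (velar/glottal), it takes -um, giving *ahpokum*.
The plural form *ahpokum*: final sound = /m/, a non-sibilant consonant → -ju → *ahpokumju*.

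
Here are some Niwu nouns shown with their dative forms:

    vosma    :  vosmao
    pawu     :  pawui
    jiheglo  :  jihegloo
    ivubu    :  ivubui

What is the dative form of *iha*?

ihao

Looking at the last vowel of each stem: -i when the last vowel of the stem is a high vowel (*pawu*, *ivubu*); -o when the last vowel of the stem is a non-high vowel (*vosma*, *jiheglo*).
*iha* — last vowel /a/ (a non-high vowel) → -o → *ihao*.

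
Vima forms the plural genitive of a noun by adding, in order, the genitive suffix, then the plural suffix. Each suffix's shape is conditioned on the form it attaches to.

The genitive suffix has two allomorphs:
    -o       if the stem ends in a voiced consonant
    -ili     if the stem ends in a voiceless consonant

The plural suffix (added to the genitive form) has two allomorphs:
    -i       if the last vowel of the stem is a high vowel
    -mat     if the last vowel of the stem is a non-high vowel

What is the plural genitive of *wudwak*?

wudwakilii

The final consonant of *wudwak* is /k/, which is voiceless, so the genitive suffix is -ili, giving *wudwakili*.
Since the last vowel of the genitive form *wudwakili* is /i/ (a high vowel), it takes -i, giving *wudwakilii*.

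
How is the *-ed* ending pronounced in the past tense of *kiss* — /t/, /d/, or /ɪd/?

/t/

The stem *kiss* ends in a voiceless consonant other than /t/.
The -ed suffix is realized as /ɪd/ after /t, d/; as /t/ after other voiceless consonants; and as /d/ after other voiced sounds.
So -ed on *kiss* is pronounced /t/.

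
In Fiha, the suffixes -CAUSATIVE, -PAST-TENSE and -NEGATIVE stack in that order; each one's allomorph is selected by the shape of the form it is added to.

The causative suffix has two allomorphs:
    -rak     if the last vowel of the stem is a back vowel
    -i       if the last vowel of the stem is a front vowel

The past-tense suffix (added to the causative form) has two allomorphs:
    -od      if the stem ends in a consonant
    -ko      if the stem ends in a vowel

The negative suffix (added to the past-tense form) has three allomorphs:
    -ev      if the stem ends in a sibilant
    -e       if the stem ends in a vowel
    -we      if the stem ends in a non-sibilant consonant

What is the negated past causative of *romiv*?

romivikoe

*romiv* — last vowel /i/ (a front vowel) → -i → *romivi*.
The causative form *romivi* — final sound /i/ (a vowel) → -ko → *romiviko*.
Since the final sound of the past-tense form *romiviko* is /o/ (a vowel), it takes -e, giving *romivikoe*.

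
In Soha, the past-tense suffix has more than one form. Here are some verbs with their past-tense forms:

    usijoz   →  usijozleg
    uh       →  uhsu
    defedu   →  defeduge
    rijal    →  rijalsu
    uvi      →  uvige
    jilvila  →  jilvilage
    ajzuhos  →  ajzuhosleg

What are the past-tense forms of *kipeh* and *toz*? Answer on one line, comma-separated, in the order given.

The alternation tracks the final sound of the stem — -leg when the stem ends in a sibilant (*usijoz*, *ajzuhos*); -su when the stem ends in a non-sibilant consonant (*uh*, *rijal*); -ge when the stem ends in a vowel (*defedu*, *uvi*, *jilvila*).
*kipeh* — final sound /h/ (a non-sibilant consonant) → -su → *kipehsu*.
The final sound of *toz* is /z/, which is a sibilant, so the suffix is -leg, giving *tozleg*.

kipehsu, tozleg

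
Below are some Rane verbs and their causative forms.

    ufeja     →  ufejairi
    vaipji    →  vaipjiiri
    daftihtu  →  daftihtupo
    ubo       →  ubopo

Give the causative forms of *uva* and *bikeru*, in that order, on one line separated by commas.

The suffix is conditioned by the last vowel: -po when the last vowel of the stem is a rounded vowel (*daftihtu*, *ubo*); -iri when the last vowel of the stem is an unrounded vowel (*ufeja*, *vaipji*).
The last vowel of *uva* is /a/, which is an unrounded vowel, so the suffix is -iri, giving *uvairi*.
Since the last vowel of *bikeru* is /u/ (a rounded vowel), it takes -po, giving *bikerupo*.

uvairi, bikerupo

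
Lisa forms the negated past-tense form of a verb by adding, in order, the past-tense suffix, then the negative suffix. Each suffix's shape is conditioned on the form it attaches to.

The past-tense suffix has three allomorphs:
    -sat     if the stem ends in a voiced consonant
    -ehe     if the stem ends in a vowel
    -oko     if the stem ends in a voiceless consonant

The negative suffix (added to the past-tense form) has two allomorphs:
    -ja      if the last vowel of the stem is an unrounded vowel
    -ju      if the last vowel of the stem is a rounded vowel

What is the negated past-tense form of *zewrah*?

zewrahokoju

The final sound of *zewrah* is /h/, which is a voiceless consonant, so the past-tense suffix is -oko, giving *zewrahoko*.
The last vowel of the past-tense form *zewrahoko* is /o/, which is a rounded vowel, so the negative suffix is -ju, giving *zewrahokoju*.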